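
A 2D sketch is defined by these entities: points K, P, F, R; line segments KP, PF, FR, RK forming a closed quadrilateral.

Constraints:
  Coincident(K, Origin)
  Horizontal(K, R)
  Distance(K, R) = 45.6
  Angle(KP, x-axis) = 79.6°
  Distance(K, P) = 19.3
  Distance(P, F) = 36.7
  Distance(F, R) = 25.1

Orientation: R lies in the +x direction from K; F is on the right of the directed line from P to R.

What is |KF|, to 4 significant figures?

26.26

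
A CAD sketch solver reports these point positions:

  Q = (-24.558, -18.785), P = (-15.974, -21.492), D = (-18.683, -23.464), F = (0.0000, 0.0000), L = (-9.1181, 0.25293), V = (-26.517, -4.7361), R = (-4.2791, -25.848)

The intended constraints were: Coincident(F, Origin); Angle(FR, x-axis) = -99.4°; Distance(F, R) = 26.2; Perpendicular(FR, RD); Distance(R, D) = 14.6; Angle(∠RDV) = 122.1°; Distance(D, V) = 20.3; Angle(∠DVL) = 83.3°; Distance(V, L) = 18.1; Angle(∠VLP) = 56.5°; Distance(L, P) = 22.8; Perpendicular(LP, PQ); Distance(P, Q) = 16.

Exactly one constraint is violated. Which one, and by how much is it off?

Distance(P, Q) = 16 — off by 7.00.

F = (0.00, 0.00) ✓; FR at -99.40° ✓; |FR| = 26.20 ✓; ∠(FR, RD) = 90.00° ✓; |RD| = 14.60 ✓; ∠RDV = 122.1° ✓; |DV| = 20.30 ✓; ∠DVL = 83.30° ✓; |VL| = 18.10 ✓; ∠VLP = 56.50° ✓; |LP| = 22.80 ✓; ∠(LP, PQ) = 90.00° ✓; |PQ| = 9.001 ✗.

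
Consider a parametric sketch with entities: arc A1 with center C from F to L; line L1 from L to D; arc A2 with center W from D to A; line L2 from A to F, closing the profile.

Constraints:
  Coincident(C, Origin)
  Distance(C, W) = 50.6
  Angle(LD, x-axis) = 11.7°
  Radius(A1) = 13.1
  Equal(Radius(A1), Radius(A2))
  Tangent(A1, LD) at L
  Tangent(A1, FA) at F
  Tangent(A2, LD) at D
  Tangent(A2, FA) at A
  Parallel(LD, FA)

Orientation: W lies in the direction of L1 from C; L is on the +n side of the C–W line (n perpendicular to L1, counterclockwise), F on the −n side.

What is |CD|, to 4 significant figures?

52.27

The slot axis is L1's direction at 11.7°, so u = (cos 11.7°, sin 11.7°) = (0.9792, 0.2028) and n = (−sin 11.7°, cos 11.7°) = (-0.2028, 0.9792). C is at the origin and W lies 50.6 along u from C, so W = 50.6·u = (49.55, 10.26). Tangency of A1 to both parallel lines with radius 13.1 puts L and F at C ± 13.1·n: L = (-2.657, 12.83), F = (2.657, -12.83). Equal radii place D and A the same way about W: D = W + 13.1·n = (46.89, 23.09), A = W − 13.1·n = (52.21, -2.567). Then |CD| = |D − C| = 52.27.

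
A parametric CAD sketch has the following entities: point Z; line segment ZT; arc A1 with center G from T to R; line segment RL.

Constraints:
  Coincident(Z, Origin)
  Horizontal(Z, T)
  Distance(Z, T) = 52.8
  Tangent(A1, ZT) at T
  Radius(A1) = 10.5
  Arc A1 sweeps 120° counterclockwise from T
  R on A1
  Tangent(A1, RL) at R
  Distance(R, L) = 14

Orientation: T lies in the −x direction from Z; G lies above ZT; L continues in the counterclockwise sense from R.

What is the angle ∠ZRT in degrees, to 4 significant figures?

100.2°

The tangent condition forces GT to be normal to ZT, so G = T + (0, 10.5) = (-52.80, 10.50). On A1, T sits at bearing -90° from G; a 120° counterclockwise sweep puts R at bearing 30°, so R = G + 10.5·(cos 30°, sin 30°) = (-43.71, 15.75). Then cos ∠ZRT = RZ·RT / (|RZ||RT|), giving 100.2°.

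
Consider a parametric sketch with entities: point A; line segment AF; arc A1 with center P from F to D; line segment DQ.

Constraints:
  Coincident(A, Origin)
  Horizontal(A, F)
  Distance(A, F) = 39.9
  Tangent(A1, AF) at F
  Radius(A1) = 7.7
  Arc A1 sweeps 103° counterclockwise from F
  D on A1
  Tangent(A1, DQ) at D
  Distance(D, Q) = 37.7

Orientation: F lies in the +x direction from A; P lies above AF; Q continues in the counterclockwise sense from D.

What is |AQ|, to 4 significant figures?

60.38

A is at the origin; A and F share the same y with |AF| = 39.9 and F on the +x side, so F = (39.90, 0.000). Since A1 is tangent to AF there, PF ⟂ AF, so P = F + (0, 7.7) = (39.90, 7.700). On A1, F sits at bearing -90° from P; a 103° counterclockwise sweep puts D at bearing 13°, so D = P + 7.7·(cos 13°, sin 13°) = (47.40, 9.432). A1 meets DQ tangentially, so PD is at right angles to DQ, so DQ runs along (−sin 13°, cos 13°); with |DQ| = 37.7, Q = (38.92, 46.17). Then |AQ| = |Q − A| = 60.38.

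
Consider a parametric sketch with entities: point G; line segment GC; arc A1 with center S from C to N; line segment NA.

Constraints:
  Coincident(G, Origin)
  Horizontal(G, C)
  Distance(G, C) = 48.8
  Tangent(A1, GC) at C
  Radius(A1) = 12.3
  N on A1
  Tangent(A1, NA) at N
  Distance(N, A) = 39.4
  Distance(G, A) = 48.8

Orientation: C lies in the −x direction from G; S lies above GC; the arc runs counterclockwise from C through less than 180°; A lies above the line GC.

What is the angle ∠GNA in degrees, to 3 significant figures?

77.9°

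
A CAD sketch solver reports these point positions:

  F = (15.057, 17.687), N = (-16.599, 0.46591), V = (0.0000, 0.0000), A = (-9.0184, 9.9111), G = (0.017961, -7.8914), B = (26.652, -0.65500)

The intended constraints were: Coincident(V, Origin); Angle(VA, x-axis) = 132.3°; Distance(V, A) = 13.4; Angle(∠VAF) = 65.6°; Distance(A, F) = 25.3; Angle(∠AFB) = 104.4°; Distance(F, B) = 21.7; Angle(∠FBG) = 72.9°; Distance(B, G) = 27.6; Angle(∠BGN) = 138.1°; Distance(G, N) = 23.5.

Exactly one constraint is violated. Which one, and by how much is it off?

Distance(G, N) = 23.5 — off by 4.90.

V = (0.00, 0.00) ✓; VA at 132.3° ✓; |VA| = 13.40 ✓; ∠VAF = 65.60° ✓; |AF| = 25.30 ✓; ∠AFB = 104.4° ✓; |FB| = 21.70 ✓; ∠FBG = 72.90° ✓; |BG| = 27.60 ✓; ∠BGN = 138.1° ✓; |GN| = 18.60 ✗.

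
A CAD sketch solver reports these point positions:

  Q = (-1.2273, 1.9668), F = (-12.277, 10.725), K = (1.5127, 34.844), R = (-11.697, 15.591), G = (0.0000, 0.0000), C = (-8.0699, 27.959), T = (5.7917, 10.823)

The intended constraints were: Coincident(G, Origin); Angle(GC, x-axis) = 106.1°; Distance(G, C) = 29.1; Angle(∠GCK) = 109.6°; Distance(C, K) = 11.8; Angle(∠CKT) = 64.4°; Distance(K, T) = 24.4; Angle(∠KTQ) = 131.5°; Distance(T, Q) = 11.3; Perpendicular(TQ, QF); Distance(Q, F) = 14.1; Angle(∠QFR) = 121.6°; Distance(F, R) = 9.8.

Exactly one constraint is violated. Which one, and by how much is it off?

Distance(F, R) = 9.8 — off by 4.90.

G = (0.00, 0.00) ✓; GC at 106.1° ✓; |GC| = 29.10 ✓; ∠GCK = 109.6° ✓; |CK| = 11.80 ✓; ∠CKT = 64.40° ✓; |KT| = 24.40 ✓; ∠KTQ = 131.5° ✓; |TQ| = 11.30 ✓; ∠(TQ, QF) = 90.00° ✓; |QF| = 14.10 ✓; ∠QFR = 121.6° ✓; |FR| = 4.900 ✗.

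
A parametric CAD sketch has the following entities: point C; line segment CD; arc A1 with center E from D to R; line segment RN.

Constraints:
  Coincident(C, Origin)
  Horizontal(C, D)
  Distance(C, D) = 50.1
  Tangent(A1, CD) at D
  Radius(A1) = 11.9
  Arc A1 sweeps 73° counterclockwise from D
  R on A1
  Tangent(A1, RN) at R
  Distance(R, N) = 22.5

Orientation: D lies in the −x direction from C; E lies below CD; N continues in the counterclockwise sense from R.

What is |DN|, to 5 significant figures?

34.911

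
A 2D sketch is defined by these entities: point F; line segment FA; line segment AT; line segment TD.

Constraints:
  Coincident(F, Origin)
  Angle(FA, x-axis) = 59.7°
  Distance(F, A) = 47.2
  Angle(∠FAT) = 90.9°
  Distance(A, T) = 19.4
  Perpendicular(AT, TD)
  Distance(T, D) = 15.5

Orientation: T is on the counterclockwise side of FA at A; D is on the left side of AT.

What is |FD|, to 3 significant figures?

37.6

F is at the origin; FA runs at 59.7° with length 47.2, so A = 47.2·(cos 59.7°, sin 59.7°) = (23.8, 40.8). ∠FAT = 90.9°, so AT runs at 59.7° + (180° − 90.9°) = 149° from the x-axis; with |AT| = 19.4, T = A + 19.4·(cos 149°, sin 149°) = (7.22, 50.8). The perpendicularity gives TD at right angles to AT; with |TD| = 15.5 on the left of AT, D = T + 15.5·(-0.518, -0.855) = (-0.810, 37.5). Then |FD| = |D − F| = 37.6.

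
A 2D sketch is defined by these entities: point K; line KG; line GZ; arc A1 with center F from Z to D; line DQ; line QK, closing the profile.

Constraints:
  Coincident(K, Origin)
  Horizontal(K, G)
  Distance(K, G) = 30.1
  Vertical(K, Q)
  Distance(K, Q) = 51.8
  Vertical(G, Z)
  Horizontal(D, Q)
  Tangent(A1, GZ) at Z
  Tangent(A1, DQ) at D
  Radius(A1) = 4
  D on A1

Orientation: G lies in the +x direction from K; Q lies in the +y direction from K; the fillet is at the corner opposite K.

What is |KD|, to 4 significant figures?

58.00

K is at the origin; K and G share the same y with |KG| = 30.1 and G on the +x side, so G = (30.10, 0.000). K and Q share the same x with |KQ| = 51.8 and Q on the +y side, so Q = (0.000, 51.80). The virtual corner opposite K is at (30.10, 51.80). A1 meets GZ tangentially, so FZ is at right angles to GZ and A1 meets DQ tangentially, so FD is at right angles to DQ, with radius 4.0, so the center F sits 4.0 in from both sides at F = (26.10, 47.80). That places the tangent points at Z = (30.10, 47.80) on GZ and D = (26.10, 51.80) on DQ. Then |KD| = |D − K| = 58.00.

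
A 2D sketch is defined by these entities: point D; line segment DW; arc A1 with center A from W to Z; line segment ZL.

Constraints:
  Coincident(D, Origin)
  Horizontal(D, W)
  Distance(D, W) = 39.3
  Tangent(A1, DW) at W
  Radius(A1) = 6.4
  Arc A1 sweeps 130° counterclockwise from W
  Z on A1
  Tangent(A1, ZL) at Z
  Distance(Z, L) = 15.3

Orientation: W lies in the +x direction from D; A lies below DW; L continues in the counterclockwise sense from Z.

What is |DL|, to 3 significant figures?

49.5

D is at the origin; D and W share the same y with |DW| = 39.3 and W on the +x side, so W = (39.3, 0.00). The tangent condition forces AW to be normal to DW, so A = W + (0, -6.4) = (39.3, -6.40). On A1, W sits at bearing 90° from A; a 130° counterclockwise sweep puts Z at bearing 220°, so Z = A + 6.4·(cos 220°, sin 220°) = (34.4, -10.5). The tangent condition forces AZ to be normal to ZL, so ZL runs along (−sin 220°, cos 220°); with |ZL| = 15.3, L = (44.2, -22.2). Then |DL| = |L − D| = 49.5.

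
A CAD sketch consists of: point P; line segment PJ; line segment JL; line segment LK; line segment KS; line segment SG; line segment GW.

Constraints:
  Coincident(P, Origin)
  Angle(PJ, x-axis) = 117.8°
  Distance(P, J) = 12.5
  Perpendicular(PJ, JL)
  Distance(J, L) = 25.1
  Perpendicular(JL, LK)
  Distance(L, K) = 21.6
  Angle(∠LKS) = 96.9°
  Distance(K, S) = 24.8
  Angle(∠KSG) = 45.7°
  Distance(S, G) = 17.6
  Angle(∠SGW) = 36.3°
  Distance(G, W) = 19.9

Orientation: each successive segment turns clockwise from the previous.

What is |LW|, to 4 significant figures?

33.69

∠KSG = 45.7° gives SG at 80.40° from the x-axis; with |SG| = 17.6, G = (8.993, 6.892). ∠SGW = 36.3° gives GW at -63.30° from the x-axis; with |GW| = 19.9, W = (17.93, -10.89). Then |LW| = |W − L| = 33.69.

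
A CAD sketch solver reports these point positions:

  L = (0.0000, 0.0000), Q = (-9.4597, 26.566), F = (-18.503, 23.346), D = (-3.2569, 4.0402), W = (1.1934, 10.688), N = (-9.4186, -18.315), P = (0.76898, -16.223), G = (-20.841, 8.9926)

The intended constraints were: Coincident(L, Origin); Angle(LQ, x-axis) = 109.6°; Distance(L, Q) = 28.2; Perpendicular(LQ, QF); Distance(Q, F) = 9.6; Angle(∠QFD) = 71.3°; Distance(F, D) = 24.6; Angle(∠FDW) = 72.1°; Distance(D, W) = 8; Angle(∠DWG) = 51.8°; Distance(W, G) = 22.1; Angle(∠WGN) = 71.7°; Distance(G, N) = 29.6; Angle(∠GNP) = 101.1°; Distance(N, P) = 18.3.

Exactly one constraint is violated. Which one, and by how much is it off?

Distance(N, P) = 18.3 — off by 7.90.

L = (0.00, 0.00) ✓; LQ at 109.6° ✓; |LQ| = 28.20 ✓; ∠(LQ, QF) = 90.00° ✓; |QF| = 9.599 ✓; ∠QFD = 71.30° ✓; |FD| = 24.60 ✓; ∠FDW = 72.10° ✓; |DW| = 8.000 ✓; ∠DWG = 51.80° ✓; |WG| = 22.10 ✓; ∠WGN = 71.70° ✓; |GN| = 29.60 ✓; ∠GNP = 101.1° ✓; |NP| = 10.40 ✗.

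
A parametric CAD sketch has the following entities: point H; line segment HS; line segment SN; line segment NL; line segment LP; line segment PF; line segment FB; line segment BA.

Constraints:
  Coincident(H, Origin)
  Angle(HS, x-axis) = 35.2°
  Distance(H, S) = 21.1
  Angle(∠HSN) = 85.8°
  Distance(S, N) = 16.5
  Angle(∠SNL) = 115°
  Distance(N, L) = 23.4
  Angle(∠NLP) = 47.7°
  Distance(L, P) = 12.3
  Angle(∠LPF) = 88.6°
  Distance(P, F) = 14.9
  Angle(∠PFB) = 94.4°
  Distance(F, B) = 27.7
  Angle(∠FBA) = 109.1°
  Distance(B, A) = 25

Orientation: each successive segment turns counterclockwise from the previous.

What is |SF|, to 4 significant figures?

19.72

∠NLP = 47.7° gives LP at -33.30° from the x-axis; with |LP| = 12.3, P = (-5.616, 12.34). ∠LPF = 88.6° gives PF at 58.10° from the x-axis; with |PF| = 14.9, F = (2.258, 24.99). Then |SF| = |F − S| = 19.72.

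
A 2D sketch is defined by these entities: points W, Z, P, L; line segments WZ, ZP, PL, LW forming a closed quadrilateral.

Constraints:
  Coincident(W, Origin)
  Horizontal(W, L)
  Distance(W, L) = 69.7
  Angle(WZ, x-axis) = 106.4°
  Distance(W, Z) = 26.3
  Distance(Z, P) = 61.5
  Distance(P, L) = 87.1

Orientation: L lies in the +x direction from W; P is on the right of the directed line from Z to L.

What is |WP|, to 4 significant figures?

37.46

W is at the origin; W and L share the same y with |WL| = 69.7 and L in +x, so L = (69.7, 0). WZ runs at 106.4° with |WZ| = 26.3, so Z = (-7.426, 25.23). P is determined by |ZP| = 61.5 and |PL| = 87.1 together: it lies at the intersection of circle(Z, 61.5) and circle(L, 87.1). With |ZL| = 81.15, the foot of the radical line on ZL is 17.13 from Z and the perpendicular offset is √(61.5² − 17.13²) = 59.07. Taking the right-of-ZL solution: P = (-9.505, -36.23).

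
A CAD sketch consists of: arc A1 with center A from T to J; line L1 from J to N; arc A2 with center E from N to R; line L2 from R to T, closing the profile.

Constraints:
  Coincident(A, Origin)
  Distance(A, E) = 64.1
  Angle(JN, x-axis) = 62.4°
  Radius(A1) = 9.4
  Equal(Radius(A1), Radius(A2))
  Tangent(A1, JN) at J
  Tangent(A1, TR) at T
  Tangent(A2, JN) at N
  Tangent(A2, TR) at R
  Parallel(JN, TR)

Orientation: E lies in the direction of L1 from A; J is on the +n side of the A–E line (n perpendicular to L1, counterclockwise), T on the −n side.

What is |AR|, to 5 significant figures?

64.786

The slot axis is L1's direction at 62.4°, so u = (cos 62.4°, sin 62.4°) = (0.46330, 0.88620) and n = (−sin 62.4°, cos 62.4°) = (-0.88620, 0.46330). A is at the origin and E lies 64.1 along u from A, so E = 64.1·u = (29.697, 56.806). Tangency of A1 to both parallel lines with radius 9.4 puts J and T at A ± 9.4·n: J = (-8.3303, 4.3550), T = (8.3303, -4.3550). Equal radii place N and R the same way about E: N = E + 9.4·n = (21.367, 61.161), R = E − 9.4·n = (38.028, 52.451). Then |AR| = |R − A| = 64.786.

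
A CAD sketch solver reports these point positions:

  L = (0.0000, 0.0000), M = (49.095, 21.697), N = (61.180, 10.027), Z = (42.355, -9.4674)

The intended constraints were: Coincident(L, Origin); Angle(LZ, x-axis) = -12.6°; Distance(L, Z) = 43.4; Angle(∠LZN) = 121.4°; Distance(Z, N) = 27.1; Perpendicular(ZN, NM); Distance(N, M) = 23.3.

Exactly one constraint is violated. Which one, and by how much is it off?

Distance(N, M) = 23.3 — off by 6.50.

L = (0.00, 0.00) ✓; LZ at -12.60° ✓; |LZ| = 43.40 ✓; ∠LZN = 121.4° ✓; |ZN| = 27.10 ✓; ∠(ZN, NM) = 90.00° ✓; |NM| = 16.80 ✗.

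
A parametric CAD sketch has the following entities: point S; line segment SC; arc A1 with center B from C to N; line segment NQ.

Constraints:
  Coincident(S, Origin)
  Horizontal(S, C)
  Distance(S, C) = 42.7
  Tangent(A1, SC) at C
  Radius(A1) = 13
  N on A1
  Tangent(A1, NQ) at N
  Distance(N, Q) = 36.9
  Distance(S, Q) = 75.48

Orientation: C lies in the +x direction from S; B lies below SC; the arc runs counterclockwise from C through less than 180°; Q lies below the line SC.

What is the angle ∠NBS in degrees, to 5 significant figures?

57.911°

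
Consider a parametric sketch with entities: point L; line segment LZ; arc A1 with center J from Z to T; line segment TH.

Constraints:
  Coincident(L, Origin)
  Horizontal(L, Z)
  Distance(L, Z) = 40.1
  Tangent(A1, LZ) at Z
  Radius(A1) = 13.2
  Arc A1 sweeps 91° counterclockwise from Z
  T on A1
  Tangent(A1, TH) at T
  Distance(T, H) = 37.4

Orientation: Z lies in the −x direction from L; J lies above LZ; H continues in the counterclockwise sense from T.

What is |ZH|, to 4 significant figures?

52.35

On A1, Z sits at bearing -90° from J; a 91° counterclockwise sweep puts T at bearing 1°, so T = J + 13.2·(cos 1°, sin 1°) = (-26.90, 13.43). Tangency of A1 to TH means the radius JT is perpendicular to TH, so TH runs along (−sin 1°, cos 1°); with |TH| = 37.4, H = (-27.55, 50.82). Then |ZH| = |H − Z| = 52.35.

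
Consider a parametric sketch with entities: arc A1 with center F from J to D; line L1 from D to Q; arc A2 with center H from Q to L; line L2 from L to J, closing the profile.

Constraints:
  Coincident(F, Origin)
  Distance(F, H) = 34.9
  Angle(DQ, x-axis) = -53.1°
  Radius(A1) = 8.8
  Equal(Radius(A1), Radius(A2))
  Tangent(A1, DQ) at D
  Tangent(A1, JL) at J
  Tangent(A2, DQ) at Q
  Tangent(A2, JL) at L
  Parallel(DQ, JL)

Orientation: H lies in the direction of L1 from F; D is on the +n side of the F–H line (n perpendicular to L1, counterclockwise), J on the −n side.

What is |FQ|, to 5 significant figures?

35.992

The slot axis is L1's direction at -53.1°, so u = (cos -53.1°, sin -53.1°) = (0.60042, -0.79968) and n = (−sin -53.1°, cos -53.1°) = (0.79968, 0.60042). F is at the origin and H lies 34.9 along u from F, so H = 34.9·u = (20.955, -27.909). Tangency of A1 to both parallel lines with radius 8.8 puts D and J at F ± 8.8·n: D = (7.0372, 5.2837), J = (-7.0372, -5.2837). Equal radii place Q and L the same way about H: Q = H + 8.8·n = (27.992, -22.625), L = H − 8.8·n = (13.917, -33.193). Then |FQ| = |Q − F| = 35.992.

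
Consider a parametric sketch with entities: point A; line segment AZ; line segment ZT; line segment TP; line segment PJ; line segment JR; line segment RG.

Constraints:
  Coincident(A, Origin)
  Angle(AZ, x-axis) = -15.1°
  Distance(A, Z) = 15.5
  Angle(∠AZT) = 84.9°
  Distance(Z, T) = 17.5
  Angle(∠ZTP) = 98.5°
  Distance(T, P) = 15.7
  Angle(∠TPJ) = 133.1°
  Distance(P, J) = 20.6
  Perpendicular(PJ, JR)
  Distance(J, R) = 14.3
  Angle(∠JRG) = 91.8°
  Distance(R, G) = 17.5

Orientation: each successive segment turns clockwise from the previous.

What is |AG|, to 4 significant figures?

8.284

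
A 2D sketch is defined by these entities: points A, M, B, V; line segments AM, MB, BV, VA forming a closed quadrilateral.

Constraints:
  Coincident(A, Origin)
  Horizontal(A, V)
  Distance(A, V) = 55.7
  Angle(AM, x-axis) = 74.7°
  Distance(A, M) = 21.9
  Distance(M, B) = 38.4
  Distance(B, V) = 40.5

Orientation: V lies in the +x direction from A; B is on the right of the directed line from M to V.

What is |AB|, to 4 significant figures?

23.70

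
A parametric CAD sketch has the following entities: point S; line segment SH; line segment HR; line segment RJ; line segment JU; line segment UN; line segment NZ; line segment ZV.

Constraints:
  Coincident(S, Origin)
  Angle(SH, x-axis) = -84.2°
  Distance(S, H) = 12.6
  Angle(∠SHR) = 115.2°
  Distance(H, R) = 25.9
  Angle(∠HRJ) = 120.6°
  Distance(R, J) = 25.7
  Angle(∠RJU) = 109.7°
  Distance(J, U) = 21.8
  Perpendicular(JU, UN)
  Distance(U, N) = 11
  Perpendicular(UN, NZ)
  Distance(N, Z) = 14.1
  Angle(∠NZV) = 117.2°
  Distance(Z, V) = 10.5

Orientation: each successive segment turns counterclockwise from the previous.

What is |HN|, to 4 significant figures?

35.93

S is at the origin; SH runs at -84.2° with length 12.6, so H = (1.273, -12.54). ∠SHR = 115.2° gives HR at -19.40° from the x-axis; with |HR| = 25.9, R = (25.70, -21.14). ∠HRJ = 120.6° gives RJ at 40.00° from the x-axis; with |RJ| = 25.7, J = (45.39, -4.619). ∠RJU = 109.7° gives JU at 110.3° from the x-axis; with |JU| = 21.8, U = (37.83, 15.83). JU is perpendicular to UN, so UN runs at -159.7°; with |UN| = 11.0, N = (27.51, 12.01). Then |HN| = |N − H| = 35.93.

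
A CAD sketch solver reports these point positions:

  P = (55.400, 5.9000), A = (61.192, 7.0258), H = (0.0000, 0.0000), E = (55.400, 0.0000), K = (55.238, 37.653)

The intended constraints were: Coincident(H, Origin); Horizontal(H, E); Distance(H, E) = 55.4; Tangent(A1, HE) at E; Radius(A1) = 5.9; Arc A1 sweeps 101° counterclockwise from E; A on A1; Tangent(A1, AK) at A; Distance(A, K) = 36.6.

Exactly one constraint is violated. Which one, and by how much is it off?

Distance(A, K) = 36.6 — off by 5.40.

H = (0.00, 0.00) ✓; H.y = 0.00, E.y = 0.00 ✓; |HE| = 55.40 ✓; ∠(PE, EH) = 90.00° ✓; |PE| = 5.900 ✓; bearing(P→A) − bearing(P→E) = 101.0° ✓; |PA| = 5.900 ✓; ∠(PA, AK) = 90.00° ✓; |AK| = 31.20 ✗.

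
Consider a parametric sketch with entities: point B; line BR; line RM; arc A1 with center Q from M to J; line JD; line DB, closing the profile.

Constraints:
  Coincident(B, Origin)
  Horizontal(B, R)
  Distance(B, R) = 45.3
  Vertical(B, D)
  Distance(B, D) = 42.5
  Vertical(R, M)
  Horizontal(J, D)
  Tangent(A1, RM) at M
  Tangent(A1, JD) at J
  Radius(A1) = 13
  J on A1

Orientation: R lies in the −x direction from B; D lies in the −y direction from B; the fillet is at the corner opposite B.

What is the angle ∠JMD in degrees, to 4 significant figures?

28.99°

B is at the origin; B and R share the same y with |BR| = 45.3 and R on the −x side, so R = (-45.30, 0.000). B and D share the same x with |BD| = 42.5 and D on the −y side, so D = (0.000, -42.50). The virtual corner opposite B is at (-45.30, -42.50). The tangent condition forces QM to be normal to RM and A1 meets JD tangentially, so QJ is at right angles to JD, with radius 13.0, so the center Q sits 13.0 in from both sides at Q = (-32.30, -29.50). That places the tangent points at M = (-45.30, -29.50) on RM and J = (-32.30, -42.50) on JD. Then cos ∠JMD = MJ·MD / (|MJ||MD|), giving 28.99°.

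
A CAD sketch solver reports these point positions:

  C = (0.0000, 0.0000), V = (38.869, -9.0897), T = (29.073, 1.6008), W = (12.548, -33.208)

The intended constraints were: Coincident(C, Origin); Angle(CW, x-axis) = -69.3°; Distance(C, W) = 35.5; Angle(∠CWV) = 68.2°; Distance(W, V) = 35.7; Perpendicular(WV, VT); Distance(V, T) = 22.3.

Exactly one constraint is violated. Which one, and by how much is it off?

Distance(V, T) = 22.3 — off by 7.80.

C = (0.00, 0.00) ✓; CW at -69.30° ✓; |CW| = 35.50 ✓; ∠CWV = 68.20° ✓; |WV| = 35.70 ✓; ∠(WV, VT) = 90.00° ✓; |VT| = 14.50 ✗.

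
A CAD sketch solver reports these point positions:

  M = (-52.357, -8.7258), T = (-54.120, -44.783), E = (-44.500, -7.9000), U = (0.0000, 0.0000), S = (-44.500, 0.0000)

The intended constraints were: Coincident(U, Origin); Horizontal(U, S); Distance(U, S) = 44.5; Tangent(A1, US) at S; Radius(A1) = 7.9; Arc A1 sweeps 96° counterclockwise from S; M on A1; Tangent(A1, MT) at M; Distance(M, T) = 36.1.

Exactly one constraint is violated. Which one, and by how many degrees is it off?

Tangent(A1, MT) at M — off by 8.80°.

U = (0.00, 0.00) ✓; U.y = 0.00, S.y = 0.00 ✓; |US| = 44.50 ✓; ∠(ES, SU) = 90.00° ✓; |ES| = 7.900 ✓; bearing(E→M) − bearing(E→S) = 96.00° ✓; |EM| = 7.900 ✓; ∠(EM, MT) = 98.80° ✗; |MT| = 36.10 ✓.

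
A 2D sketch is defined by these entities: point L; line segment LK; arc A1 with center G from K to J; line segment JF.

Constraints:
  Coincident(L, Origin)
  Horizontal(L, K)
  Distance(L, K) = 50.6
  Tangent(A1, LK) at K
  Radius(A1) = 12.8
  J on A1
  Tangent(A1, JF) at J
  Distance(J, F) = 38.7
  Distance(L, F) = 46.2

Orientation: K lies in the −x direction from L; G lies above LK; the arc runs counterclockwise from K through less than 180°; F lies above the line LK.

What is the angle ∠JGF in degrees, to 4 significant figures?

71.70°

L is at the origin; LK is horizontal with |LK| = 50.6 and K on the −x side, so K = (-50.60, 0.000). A1 meets LK tangentially, so GK is at right angles to LK, so G = K + (0, 12.8) = (-50.60, 12.80). Since GJ ⟂ JF (tangency), |GF| = √(12.8² + 38.7²) = 40.76 regardless of where J sits on A1. So F lies on both circle(L, 46.2) and circle(G, 40.76); the above-LK intersection is F = (-21.21, 41.04). J is the foot of the tangent from F: J = (-39.28, 6.823).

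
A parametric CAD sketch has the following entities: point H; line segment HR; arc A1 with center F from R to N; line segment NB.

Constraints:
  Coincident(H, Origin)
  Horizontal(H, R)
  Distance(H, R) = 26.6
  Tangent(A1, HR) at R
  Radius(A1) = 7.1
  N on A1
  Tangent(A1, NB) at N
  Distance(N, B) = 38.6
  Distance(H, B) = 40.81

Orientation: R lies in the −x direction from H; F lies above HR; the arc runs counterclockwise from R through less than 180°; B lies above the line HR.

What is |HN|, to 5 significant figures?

20.495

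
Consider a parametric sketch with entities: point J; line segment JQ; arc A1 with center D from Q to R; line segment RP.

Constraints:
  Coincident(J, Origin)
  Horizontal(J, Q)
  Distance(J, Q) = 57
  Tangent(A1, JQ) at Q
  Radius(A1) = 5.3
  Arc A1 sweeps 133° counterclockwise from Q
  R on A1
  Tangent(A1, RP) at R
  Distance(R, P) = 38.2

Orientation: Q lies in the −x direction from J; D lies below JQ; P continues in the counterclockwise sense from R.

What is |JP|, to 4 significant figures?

50.70

On A1, Q sits at bearing 90° from D; a 133° counterclockwise sweep puts R at bearing 223°, so R = D + 5.3·(cos 223°, sin 223°) = (-60.88, -8.915). A1 meets RP tangentially, so DR is at right angles to RP, so RP runs along (−sin 223°, cos 223°); with |RP| = 38.2, P = (-34.82, -36.85). Then |JP| = |P − J| = 50.70.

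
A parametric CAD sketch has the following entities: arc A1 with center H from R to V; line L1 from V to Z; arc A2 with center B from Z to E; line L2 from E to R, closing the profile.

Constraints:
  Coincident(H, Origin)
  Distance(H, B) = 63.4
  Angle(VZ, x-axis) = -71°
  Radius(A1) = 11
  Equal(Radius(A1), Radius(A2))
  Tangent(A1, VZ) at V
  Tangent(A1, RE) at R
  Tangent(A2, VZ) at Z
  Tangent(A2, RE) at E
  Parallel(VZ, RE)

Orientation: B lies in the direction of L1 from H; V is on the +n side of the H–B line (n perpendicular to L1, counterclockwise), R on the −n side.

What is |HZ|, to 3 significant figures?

64.3

The slot axis is L1's direction at -71.0°, so u = (cos -71.0°, sin -71.0°) = (0.326, -0.946) and n = (−sin -71.0°, cos -71.0°) = (0.946, 0.326). H is at the origin and B lies 63.4 along u from H, so B = 63.4·u = (20.6, -59.9). Tangency of A1 to both parallel lines with radius 11.0 puts V and R at H ± 11.0·n: V = (10.4, 3.58), R = (-10.4, -3.58). Equal radii place Z and E the same way about B: Z = B + 11.0·n = (31.0, -56.4), E = B − 11.0·n = (10.2, -63.5). Then |HZ| = |Z − H| = 64.3.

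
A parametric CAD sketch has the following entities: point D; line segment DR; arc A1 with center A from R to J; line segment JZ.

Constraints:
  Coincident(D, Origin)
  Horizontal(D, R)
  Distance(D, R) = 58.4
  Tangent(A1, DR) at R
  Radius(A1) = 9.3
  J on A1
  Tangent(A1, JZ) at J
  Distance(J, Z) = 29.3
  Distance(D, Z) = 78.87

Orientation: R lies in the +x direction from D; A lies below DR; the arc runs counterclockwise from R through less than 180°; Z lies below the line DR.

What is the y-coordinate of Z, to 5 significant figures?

-38.143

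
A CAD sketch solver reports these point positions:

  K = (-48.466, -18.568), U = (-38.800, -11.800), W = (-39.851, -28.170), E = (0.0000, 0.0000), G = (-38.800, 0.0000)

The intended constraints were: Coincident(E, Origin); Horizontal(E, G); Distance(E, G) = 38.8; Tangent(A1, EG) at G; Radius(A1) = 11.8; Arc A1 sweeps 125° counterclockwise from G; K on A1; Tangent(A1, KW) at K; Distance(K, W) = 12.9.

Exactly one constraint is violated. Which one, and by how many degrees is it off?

Tangent(A1, KW) at K — off by 6.90°.

E = (0.00, 0.00) ✓; E.y = 0.00, G.y = 0.00 ✓; |EG| = 38.80 ✓; ∠(UG, GE) = 90.00° ✓; |UG| = 11.80 ✓; bearing(U→K) − bearing(U→G) = 125.0° ✓; |UK| = 11.80 ✓; ∠(UK, KW) = 83.10° ✗; |KW| = 12.90 ✓.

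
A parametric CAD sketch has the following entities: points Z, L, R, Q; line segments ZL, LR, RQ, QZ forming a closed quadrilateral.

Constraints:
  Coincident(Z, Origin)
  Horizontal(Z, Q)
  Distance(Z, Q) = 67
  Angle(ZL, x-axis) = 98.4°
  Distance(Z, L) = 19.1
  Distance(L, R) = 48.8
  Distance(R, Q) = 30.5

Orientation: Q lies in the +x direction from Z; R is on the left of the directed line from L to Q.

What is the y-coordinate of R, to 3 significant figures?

22.0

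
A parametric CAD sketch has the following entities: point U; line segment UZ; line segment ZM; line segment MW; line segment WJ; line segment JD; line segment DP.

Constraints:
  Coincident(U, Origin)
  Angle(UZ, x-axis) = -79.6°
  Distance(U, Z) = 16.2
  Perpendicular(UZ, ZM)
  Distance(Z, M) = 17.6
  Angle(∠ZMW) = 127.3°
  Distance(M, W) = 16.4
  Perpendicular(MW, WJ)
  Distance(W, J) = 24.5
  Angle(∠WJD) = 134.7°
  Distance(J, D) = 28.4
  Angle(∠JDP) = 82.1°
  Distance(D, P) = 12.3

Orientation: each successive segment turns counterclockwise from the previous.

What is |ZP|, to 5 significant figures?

20.633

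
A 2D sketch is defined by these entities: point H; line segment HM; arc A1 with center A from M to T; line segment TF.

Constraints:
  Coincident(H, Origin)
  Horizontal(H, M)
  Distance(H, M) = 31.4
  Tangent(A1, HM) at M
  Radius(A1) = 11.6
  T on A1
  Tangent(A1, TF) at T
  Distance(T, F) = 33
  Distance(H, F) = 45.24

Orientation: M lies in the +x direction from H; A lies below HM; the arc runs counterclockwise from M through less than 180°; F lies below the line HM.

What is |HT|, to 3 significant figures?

22.3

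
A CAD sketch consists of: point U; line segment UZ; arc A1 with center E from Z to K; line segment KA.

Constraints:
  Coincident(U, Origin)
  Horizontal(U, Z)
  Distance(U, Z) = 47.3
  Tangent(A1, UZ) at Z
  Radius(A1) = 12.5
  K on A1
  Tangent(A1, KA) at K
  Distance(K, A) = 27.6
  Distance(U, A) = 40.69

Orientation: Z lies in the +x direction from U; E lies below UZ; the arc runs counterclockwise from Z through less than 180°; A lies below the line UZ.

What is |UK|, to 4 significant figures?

36.66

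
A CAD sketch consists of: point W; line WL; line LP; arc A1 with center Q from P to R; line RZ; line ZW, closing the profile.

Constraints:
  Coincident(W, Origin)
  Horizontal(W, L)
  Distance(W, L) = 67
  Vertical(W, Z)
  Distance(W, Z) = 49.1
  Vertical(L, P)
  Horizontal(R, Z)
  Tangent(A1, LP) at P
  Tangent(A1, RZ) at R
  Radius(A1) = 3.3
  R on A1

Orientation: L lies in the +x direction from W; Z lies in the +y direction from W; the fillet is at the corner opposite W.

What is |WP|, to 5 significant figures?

81.158

W is at the origin; W and L share the same y with |WL| = 67.0 and L on the +x side, so L = (67.000, 0.0000). WZ is vertical with |WZ| = 49.1 and Z on the +y side, so Z = (0.0000, 49.100). The virtual corner opposite W is at (67.000, 49.100). A1 meets LP tangentially, so QP is at right angles to LP and tangency of A1 to RZ means the radius QR is perpendicular to RZ, with radius 3.3, so the center Q sits 3.3 in from both sides at Q = (63.700, 45.800). That places the tangent points at P = (67.000, 45.800) on LP and R = (63.700, 49.100) on RZ. Then |WP| = |P − W| = 81.158.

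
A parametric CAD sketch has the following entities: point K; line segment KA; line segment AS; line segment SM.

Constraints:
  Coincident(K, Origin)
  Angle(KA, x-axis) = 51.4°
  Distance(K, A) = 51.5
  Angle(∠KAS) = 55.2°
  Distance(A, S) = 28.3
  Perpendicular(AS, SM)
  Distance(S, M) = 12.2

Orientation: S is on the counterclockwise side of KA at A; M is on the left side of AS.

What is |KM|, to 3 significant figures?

30.1

K is at the origin; KA runs at 51.4° with length 51.5, so A = 51.5·(cos 51.4°, sin 51.4°) = (32.1, 40.2). ∠KAS = 55.2°, so AS runs at 51.4° + (180° − 55.2°) = 176° from the x-axis; with |AS| = 28.3, S = A + 28.3·(cos 176°, sin 176°) = (3.89, 42.1). The perpendicularity gives SM at right angles to AS; with |SM| = 12.2 on the left of AS, M = S + 12.2·(-0.0663, -0.998) = (3.08, 30.0). Then |KM| = |M − K| = 30.1.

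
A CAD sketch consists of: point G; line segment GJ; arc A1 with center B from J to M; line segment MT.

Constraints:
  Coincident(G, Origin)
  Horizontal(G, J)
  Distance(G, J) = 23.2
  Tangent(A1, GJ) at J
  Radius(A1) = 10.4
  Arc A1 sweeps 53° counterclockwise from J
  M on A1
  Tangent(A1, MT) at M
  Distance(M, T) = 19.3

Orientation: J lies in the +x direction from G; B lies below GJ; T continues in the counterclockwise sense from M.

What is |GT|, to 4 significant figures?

19.83

G is at the origin; G and J share the same y with |GJ| = 23.2 and J on the +x side, so J = (23.20, 0.000). A1 meets GJ tangentially, so BJ is at right angles to GJ, so B = J + (0, -10.4) = (23.20, -10.40). On A1, J sits at bearing 90° from B; a 53° counterclockwise sweep puts M at bearing 143°, so M = B + 10.4·(cos 143°, sin 143°) = (14.89, -4.141). The tangent condition forces BM to be normal to MT, so MT runs along (−sin 143°, cos 143°); with |MT| = 19.3, T = (3.279, -19.55). Then |GT| = |T − G| = 19.83.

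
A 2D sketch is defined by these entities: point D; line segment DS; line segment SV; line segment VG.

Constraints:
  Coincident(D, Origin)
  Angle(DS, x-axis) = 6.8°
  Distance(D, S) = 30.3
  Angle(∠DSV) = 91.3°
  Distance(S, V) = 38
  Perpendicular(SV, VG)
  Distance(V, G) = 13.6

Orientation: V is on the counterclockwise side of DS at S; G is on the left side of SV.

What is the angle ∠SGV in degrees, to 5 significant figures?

70.308°

D is at the origin; DS runs at 6.8° with length 30.3, so S = 30.3·(cos 6.8°, sin 6.8°) = (30.087, 3.5876). ∠DSV = 91.3°, so SV runs at 6.8° + (180° − 91.3°) = 95.500° from the x-axis; with |SV| = 38.0, V = S + 38.0·(cos 95.500°, sin 95.500°) = (26.445, 41.413). SV ⟂ VG; with |VG| = 13.6 on the left of SV, G = V + 13.6·(-0.99540, -0.095846) = (12.907, 40.109). Then cos ∠SGV = GS·GV / (|GS||GV|), giving 70.308°.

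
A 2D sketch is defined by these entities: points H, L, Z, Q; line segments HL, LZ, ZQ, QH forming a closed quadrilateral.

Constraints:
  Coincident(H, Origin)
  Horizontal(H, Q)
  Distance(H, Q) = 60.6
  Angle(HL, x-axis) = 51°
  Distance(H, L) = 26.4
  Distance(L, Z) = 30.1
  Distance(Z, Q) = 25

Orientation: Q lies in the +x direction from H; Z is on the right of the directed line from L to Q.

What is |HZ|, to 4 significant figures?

35.85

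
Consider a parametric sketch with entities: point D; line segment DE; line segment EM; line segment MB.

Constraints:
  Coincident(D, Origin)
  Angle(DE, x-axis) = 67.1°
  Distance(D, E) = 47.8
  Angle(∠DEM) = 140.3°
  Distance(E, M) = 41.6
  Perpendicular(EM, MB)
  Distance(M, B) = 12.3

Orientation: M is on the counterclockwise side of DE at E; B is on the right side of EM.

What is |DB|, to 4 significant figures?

89.32

D is at the origin; DE runs at 67.1° with length 47.8, so E = 47.8·(cos 67.1°, sin 67.1°) = (18.60, 44.03). ∠DEM = 140.3°, so EM runs at 67.1° + (180° − 140.3°) = 106.8° from the x-axis; with |EM| = 41.6, M = E + 41.6·(cos 106.8°, sin 106.8°) = (6.576, 83.86). The perpendicularity gives MB at right angles to EM; with |MB| = 12.3 on the right of EM, B = M + 12.3·(0.9573, 0.2890) = (18.35, 87.41). Then |DB| = |B − D| = 89.32.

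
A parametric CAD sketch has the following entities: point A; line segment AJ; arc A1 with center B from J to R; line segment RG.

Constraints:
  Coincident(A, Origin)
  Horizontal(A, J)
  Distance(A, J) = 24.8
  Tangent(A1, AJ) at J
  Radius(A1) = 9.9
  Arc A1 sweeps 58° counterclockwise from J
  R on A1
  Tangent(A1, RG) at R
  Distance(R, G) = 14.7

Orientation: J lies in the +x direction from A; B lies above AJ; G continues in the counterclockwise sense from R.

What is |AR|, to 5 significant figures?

33.520

A is at the origin; AJ is horizontal with |AJ| = 24.8 and J on the +x side, so J = (24.800, 0.0000). Tangency of A1 to AJ means the radius BJ is perpendicular to AJ, so B = J + (0, 9.9) = (24.800, 9.9000). On A1, J sits at bearing -90° from B; a 58° counterclockwise sweep puts R at bearing -32°, so R = B + 9.9·(cos -32°, sin -32°) = (33.196, 4.6538). Then |AR| = |R − A| = 33.520.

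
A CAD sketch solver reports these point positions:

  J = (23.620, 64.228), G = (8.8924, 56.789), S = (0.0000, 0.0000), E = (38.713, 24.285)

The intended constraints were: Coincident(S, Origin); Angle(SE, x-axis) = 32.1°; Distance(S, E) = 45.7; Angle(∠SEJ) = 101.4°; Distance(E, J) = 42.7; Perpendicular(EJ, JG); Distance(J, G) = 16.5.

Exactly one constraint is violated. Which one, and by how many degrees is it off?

Perpendicular(EJ, JG) — off by 6.10°.

S = (0.00, 0.00) ✓; SE at 32.10° ✓; |SE| = 45.70 ✓; ∠SEJ = 101.4° ✓; |EJ| = 42.70 ✓; ∠(EJ, JG) = 96.10° ✗; |JG| = 16.50 ✓.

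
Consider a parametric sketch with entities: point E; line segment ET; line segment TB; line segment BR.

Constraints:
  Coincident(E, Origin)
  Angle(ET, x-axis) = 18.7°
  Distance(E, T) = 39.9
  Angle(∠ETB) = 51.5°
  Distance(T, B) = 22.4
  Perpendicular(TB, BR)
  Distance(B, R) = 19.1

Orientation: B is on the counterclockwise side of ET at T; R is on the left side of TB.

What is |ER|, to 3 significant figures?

12.4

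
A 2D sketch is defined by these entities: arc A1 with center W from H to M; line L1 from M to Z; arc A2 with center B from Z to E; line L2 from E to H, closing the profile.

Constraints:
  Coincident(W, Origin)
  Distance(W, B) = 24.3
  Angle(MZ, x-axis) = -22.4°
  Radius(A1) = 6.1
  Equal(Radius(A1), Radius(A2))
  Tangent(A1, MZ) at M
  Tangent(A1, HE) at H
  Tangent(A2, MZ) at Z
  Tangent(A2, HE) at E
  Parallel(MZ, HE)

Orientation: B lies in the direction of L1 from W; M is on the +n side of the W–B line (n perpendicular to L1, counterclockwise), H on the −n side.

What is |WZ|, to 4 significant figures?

25.05

The slot axis is L1's direction at -22.4°, so u = (cos -22.4°, sin -22.4°) = (0.9245, -0.3811) and n = (−sin -22.4°, cos -22.4°) = (0.3811, 0.9245). W is at the origin and B lies 24.3 along u from W, so B = 24.3·u = (22.47, -9.260). Tangency of A1 to both parallel lines with radius 6.1 puts M and H at W ± 6.1·n: M = (2.325, 5.640), H = (-2.325, -5.640). Equal radii place Z and E the same way about B: Z = B + 6.1·n = (24.79, -3.620), E = B − 6.1·n = (20.14, -14.90). Then |WZ| = |Z − W| = 25.05.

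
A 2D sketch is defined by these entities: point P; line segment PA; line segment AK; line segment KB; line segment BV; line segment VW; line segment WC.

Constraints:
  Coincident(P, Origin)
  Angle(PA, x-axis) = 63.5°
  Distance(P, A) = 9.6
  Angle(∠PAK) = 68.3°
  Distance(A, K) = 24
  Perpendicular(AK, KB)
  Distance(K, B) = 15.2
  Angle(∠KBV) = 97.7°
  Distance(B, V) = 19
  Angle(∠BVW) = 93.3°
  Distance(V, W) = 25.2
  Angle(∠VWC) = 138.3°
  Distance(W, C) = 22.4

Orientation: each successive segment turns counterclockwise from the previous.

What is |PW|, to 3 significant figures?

16.2

P is at the origin; PA runs at 63.5° with length 9.6, so A = (4.28, 8.59). ∠PAK = 68.3° gives AK at 175° from the x-axis; with |AK| = 24.0, K = (-19.6, 10.6). The perpendicularity gives KB at right angles to AK, so KB runs at -94.8°; with |KB| = 15.2, B = (-20.9, -4.55). ∠KBV = 97.7° gives BV at -12.5° from the x-axis; with |BV| = 19.0, V = (-2.35, -8.66). ∠BVW = 93.3° gives VW at 74.2° from the x-axis; with |VW| = 25.2, W = (4.51, 15.6). Then |PW| = |W − P| = 16.2.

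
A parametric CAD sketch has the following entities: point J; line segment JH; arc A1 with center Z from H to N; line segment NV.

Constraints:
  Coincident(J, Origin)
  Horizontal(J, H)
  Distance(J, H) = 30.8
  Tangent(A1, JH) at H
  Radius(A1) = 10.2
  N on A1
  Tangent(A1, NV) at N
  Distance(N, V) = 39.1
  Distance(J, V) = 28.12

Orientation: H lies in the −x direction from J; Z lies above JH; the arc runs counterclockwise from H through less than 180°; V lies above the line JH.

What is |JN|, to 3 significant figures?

24.4

Checks: |ZN| = 10.20 ✓; ∠(ZN, NV) = 90.00° ✓; |NV| = 39.10 ✓; |JV| = 28.12 ✓.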